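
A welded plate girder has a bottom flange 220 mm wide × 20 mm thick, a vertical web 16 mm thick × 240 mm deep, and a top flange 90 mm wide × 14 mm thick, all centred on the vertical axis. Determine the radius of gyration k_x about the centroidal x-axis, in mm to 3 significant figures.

Break the section into simple shapes (no overlaps), measuring from the bottom-left corner of the bounding box.
Bottom plate: 220 × 20, A = 4 400 mm², y = 10 mm, Ī = 146 667 mm⁴.
Web plate: 16 × 240, A = 3 840 mm², y = 140 mm, Ī = 18 432 000 mm⁴.
Top plate: 90 × 14, A = 1 260 mm², y = 267 mm, Ī = 20 580 mm⁴.
Centroid: ȳ = ΣA·y / ΣA = 96.634 mm.
Transfer each piece to the centroidal x-axis using Ī + A·d² with d = y − 96.634:
  bottom plate: d = -86.634 mm → contributes +33 170 406 mm⁴
  web plate: d = 43.366 mm → contributes +25 653 647 mm⁴
  top plate: d = 170.37 mm → contributes +36 591 679 mm⁴
Total I = 95 415 732 mm⁴.
Radius of gyration: k = √(I/A) = √(95 415 732 / 9 500) = 100.22 mm.

k_x ≈ 100 mm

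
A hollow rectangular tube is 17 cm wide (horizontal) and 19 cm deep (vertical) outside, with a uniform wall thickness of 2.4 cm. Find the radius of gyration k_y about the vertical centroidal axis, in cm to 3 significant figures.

Treat the section as a set of non-overlapping primitives; coordinates are from the bounding-box lower-left.
Outer rectangle: 17 × 19, A = 323 cm², x = 8.5 cm, Ī = 7778.9 cm⁴.
Inner void (subtracted): 12.2 × 14.2, A = 173.24 cm², x = 8.5 cm, Ī = 2148.8 cm⁴.
By symmetry the centroid is at mid-width, x̄ = 8.5 cm.
All pieces are centred on the vertical centroidal axis, so I = ΣĪ (holes subtracted) = 5630.2 cm⁴.
Radius of gyration: k = √(I/A) = √(5630.2 / 149.76) = 6.1314 cm.

k_y ≈ 6.13 cm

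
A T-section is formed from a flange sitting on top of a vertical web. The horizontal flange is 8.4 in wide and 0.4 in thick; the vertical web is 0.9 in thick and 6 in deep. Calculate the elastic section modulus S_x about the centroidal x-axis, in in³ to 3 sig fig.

Treat the section as a set of non-overlapping primitives; coordinates are from the bounding-box lower-left.
Flange: 8.4 × 0.4, A = 3.36 in², y = 6.2 in, Ī = 0.0448 in⁴.
Web: 0.9 × 6, A = 5.4 in², y = 3 in, Ī = 16.2 in⁴.
Centroid: ȳ = ΣA·y / ΣA = 4.2274 in.
Transfer each piece to the centroidal x-axis using Ī + A·d² with d = y − 4.2274:
  flange: d = 1.9726 in → contributes +13.119 in⁴
  web: d = -1.2274 in → contributes +24.335 in⁴
Total I = 37.454 in⁴.
Extreme fibre distance c = 4.2274 in; S = I/c = 8.8599 in³.

S_x ≈ 8.86 in³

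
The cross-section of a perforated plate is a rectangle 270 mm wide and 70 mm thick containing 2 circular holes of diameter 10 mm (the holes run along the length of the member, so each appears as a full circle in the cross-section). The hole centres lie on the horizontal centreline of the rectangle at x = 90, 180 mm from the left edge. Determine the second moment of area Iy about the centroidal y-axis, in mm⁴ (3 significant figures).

Iy ≈ 1.14 × 10⁸ mm⁴

Break the section into simple shapes (no overlaps), measuring from the bottom-left corner of the bounding box.
Plate: 270 × 70, A = 18 900 mm², x = 135 mm, Ī = 114 817 500 mm⁴.
Hole 1 (subtracted): ⌀10, A = 78.54 mm², x = 90 mm, Ī = 490.87 mm⁴.
Hole 2 (subtracted): ⌀10, A = 78.54 mm², x = 180 mm, Ī = 490.87 mm⁴.
By symmetry the centroid is at mid-width, x̄ = 135 mm.
Transfer each piece to the centroidal y-axis using Ī + A·d² with d = x − 135:
  plate: d = 0 mm → contributes +114 817 500 mm⁴
  hole 1: d = -45 mm → contributes −159 534 mm⁴
  hole 2: d = 45 mm → contributes −159 534 mm⁴
Total I = 114 498 432 mm⁴.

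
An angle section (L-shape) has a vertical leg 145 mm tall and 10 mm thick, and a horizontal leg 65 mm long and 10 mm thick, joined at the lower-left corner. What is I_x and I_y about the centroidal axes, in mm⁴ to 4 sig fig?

I_x ≈ 4.362 × 10⁶ mm⁴, I_y ≈ 5.719 × 10⁵ mm⁴

Treat the section as a set of non-overlapping primitives; coordinates are from the bounding-box lower-left.
Vertical leg: 10 × 145, A = 1 450 mm², y = 72.5 mm, Ī = 2 540 521 mm⁴.
Horizontal leg (remainder): 55 × 10, A = 550 mm², y = 5 mm, Ī = 4583.33 mm⁴.
Centroid: ȳ = ΣA·y / ΣA = 53.9375 mm.
Transfer each piece to the centroidal x-axis using Ī + A·d² with d = y − 53.9375:
  vertical leg: d = 18.5625 mm → contributes +3 040 142 mm⁴
  horizontal leg (remainder): d = -48.9375 mm → contributes +1 321 767 mm⁴
Total I = 4 361 909 mm⁴.
For the y-axis: x̄ = 13.9375 mm.
Repeating about the centroidal y-axis gives I_y = 571 909 mm⁴.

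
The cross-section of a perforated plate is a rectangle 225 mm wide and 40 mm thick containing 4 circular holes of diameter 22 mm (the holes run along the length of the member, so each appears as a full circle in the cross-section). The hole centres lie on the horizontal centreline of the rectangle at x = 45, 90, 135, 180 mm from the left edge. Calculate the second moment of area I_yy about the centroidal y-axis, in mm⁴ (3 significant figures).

Decompose the section into non-overlapping parts with the origin at the bottom-left of its bounding rectangle.
Plate: 225 × 40, A = 9 000 mm², x = 112.5 mm, Ī = 37 968 750 mm⁴.
Hole 1 (subtracted): ⌀22, A = 380.13 mm², x = 45 mm, Ī = 11 499 mm⁴.
Hole 2 (subtracted): ⌀22, A = 380.13 mm², x = 90 mm, Ī = 11 499 mm⁴.
Hole 3 (subtracted): ⌀22, A = 380.13 mm², x = 135 mm, Ī = 11 499 mm⁴.
Hole 4 (subtracted): ⌀22, A = 380.13 mm², x = 180 mm, Ī = 11 499 mm⁴.
By symmetry the centroid is at mid-width, x̄ = 112.5 mm.
Transfer each piece to the centroidal y-axis using Ī + A·d² with d = x − 112.5:
  plate: d = 0 mm → contributes +37 968 750 mm⁴
  hole 1: d = -67.5 mm → contributes −1 743 479 mm⁴
  hole 2: d = -22.5 mm → contributes −203 941 mm⁴
  hole 3: d = 22.5 mm → contributes −203 941 mm⁴
  hole 4: d = 67.5 mm → contributes −1 743 479 mm⁴
Total I = 34 073 910 mm⁴.

I_yy ≈ 3.41 × 10⁷ mm⁴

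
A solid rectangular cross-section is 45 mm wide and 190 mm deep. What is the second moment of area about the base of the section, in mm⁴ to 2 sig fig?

I_base ≈ 1.0 × 10⁸ mm⁴

The section: 45 × 190, A = 8 550 mm², y = 95 mm, Ī = 25 721 250 mm⁴.
Transfer it to a horizontal axis along the bottom face using Ī + A·d² with d = y − 0:
  the section: d = 95 mm → contributes +102 885 000 mm⁴
Total I = 102 885 000 mm⁴.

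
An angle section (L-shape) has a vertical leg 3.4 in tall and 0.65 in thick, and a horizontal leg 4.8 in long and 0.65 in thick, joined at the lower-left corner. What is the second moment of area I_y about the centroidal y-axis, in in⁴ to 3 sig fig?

I_y ≈ 10.9 in⁴

Break the section into simple shapes (no overlaps), measuring from the bottom-left corner of the bounding box.
Vertical leg: 0.65 × 3.4, A = 2.21 in², x = 0.325 in, Ī = 0.07781 in⁴.
Horizontal leg (remainder): 4.15 × 0.65, A = 2.6975 in², x = 2.725 in, Ī = 3.8715 in⁴.
Centroid: x̄ = ΣA·x / ΣA = 1.6442 in.
Transfer each piece to the centroidal y-axis using Ī + A·d² with d = x − 1.6442:
  vertical leg: d = -1.3192 in → contributes +3.9239 in⁴
  horizontal leg (remainder): d = 1.0808 in → contributes +7.0225 in⁴
Total I = 10.946 in⁴.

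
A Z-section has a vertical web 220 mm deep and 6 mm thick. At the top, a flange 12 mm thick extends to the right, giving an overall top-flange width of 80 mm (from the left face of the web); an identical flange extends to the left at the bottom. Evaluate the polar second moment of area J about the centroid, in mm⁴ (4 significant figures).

Treat the section as a set of non-overlapping primitives; coordinates are from the bounding-box lower-left.
Web: 6 × 220, A = 1 320 mm², y = 110 mm, Ī = 5 324 000 mm⁴.
Top flange (beyond web): 74 × 12, A = 888 mm², y = 214 mm, Ī = 10 656 mm⁴.
Bottom flange (beyond web): 74 × 12, A = 888 mm², y = 6 mm, Ī = 10 656 mm⁴.
Centroid: ȳ = ΣA·y / ΣA = 110 mm.
Transfer each piece to the centroidal x-axis using Ī + A·d² with d = y − 110:
  web: d = 0 mm → contributes +5 324 000 mm⁴
  top flange (beyond web): d = 104 mm → contributes +9 615 264 mm⁴
  bottom flange (beyond web): d = -104 mm → contributes +9 615 264 mm⁴
Total I = 24 554 528 mm⁴.
For the y-axis: x̄ = 77 mm.
Repeating about the centroidal y-axis gives I_y = 3 656 008 mm⁴.
Polar second moment: J = I_x + I_y = 28 210 536 mm⁴.

J ≈ 2.821 × 10⁷ mm⁴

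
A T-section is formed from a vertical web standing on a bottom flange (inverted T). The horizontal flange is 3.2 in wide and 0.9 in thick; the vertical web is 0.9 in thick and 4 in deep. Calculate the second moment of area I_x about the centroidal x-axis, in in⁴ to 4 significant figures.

Break the section into simple shapes (no overlaps), measuring from the bottom-left corner of the bounding box.
Flange: 3.2 × 0.9, A = 2.88 in², y = 0.45 in, Ī = 0.1944 in⁴.
Web: 0.9 × 4, A = 3.6 in², y = 2.9 in, Ī = 4.8 in⁴.
Centroid: ȳ = ΣA·y / ΣA = 1.81111 in.
Transfer each piece to the centroidal x-axis using Ī + A·d² with d = y − 1.81111:
  flange: d = -1.36111 in → contributes +5.52996 in⁴
  web: d = 1.08889 in → contributes +9.06844 in⁴
Total I = 14.5984 in⁴.

I_x ≈ 14.60 in⁴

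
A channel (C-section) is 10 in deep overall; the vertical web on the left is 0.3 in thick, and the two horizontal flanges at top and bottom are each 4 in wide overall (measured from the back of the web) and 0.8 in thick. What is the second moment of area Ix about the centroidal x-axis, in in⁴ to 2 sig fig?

Ix ≈ 150 in⁴

Split into non-overlapping primitives; take the origin at the lower-left of the bounding box.
Web: 0.3 × 10, A = 3 in², y = 5 in, Ī = 25 in⁴.
Top flange (beyond web): 3.7 × 0.8, A = 2.96 in², y = 9.6 in, Ī = 0.1579 in⁴.
Bottom flange (beyond web): 3.7 × 0.8, A = 2.96 in², y = 0.4 in, Ī = 0.1579 in⁴.
By symmetry the centroid is at mid-height, ȳ = 5 in.
Transfer each piece to the centroidal x-axis using Ī + A·d² with d = y − 5:
  web: d = 0 in → contributes +25 in⁴
  top flange (beyond web): d = 4.6 in → contributes +62.79 in⁴
  bottom flange (beyond web): d = -4.6 in → contributes +62.79 in⁴
Total I = 150.6 in⁴.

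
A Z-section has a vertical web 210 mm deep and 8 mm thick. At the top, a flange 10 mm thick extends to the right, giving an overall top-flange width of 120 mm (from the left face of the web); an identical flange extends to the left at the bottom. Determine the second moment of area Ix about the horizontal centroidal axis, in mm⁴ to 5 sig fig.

Split into non-overlapping primitives; take the origin at the lower-left of the bounding box.
Web: 8 × 210, A = 1 680 mm², y = 105 mm, Ī = 6 174 000 mm⁴.
Top flange (beyond web): 112 × 10, A = 1 120 mm², y = 205 mm, Ī = 9333.333 mm⁴.
Bottom flange (beyond web): 112 × 10, A = 1 120 mm², y = 5 mm, Ī = 9333.333 mm⁴.
Centroid: ȳ = ΣA·y / ΣA = 105 mm.
Transfer each piece to the horizontal centroidal axis using Ī + A·d² with d = y − 105:
  web: d = 0 mm → contributes +6 174 000 mm⁴
  top flange (beyond web): d = 100 mm → contributes +11 209 333 mm⁴
  bottom flange (beyond web): d = -100 mm → contributes +11 209 333 mm⁴
Total I = 28 592 667 mm⁴.

Ix ≈ 2.8593 × 10⁷ mm⁴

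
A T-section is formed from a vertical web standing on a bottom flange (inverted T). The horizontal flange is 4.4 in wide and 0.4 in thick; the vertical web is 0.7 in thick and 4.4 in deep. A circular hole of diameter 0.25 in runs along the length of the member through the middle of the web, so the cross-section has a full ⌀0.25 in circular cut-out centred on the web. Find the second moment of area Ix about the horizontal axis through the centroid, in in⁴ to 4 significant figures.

Break the section into simple shapes (no overlaps), measuring from the bottom-left corner of the bounding box.
Flange: 4.4 × 0.4, A = 1.76 in², y = 0.2 in, Ī = 0.0234667 in⁴.
Web: 0.7 × 4.4, A = 3.08 in², y = 2.6 in, Ī = 4.96907 in⁴.
Hole (subtracted): ⌀0.25, A = 0.0490874 in², y = 2.6 in, Ī = 0.000191748 in⁴.
Centroid: ȳ = ΣA·y / ΣA = 1.71833 in.
Transfer each piece to the horizontal axis through the centroid using Ī + A·d² with d = y − 1.71833:
  flange: d = -1.51833 in → contributes +4.08084 in⁴
  web: d = 0.881669 in → contributes +7.36328 in⁴
  hole: d = 0.881669 in → contributes −0.0383494 in⁴
Total I = 11.4058 in⁴.

Ix ≈ 11.41 in⁴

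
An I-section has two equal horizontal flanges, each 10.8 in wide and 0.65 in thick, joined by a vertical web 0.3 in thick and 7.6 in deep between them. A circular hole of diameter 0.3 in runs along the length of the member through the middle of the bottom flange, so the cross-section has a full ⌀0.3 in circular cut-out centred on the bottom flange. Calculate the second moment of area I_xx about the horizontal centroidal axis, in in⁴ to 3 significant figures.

Treat the section as a set of non-overlapping primitives; coordinates are from the bounding-box lower-left.
Bottom flange: 10.8 × 0.65, A = 7.02 in², y = 0.325 in, Ī = 0.24716 in⁴.
Web: 0.3 × 7.6, A = 2.28 in², y = 4.45 in, Ī = 10.974 in⁴.
Top flange: 10.8 × 0.65, A = 7.02 in², y = 8.575 in, Ī = 0.24716 in⁴.
Hole (subtracted): ⌀0.3, A = 0.070686 in², y = 0.325 in, Ī = 0.00039761 in⁴.
Centroid: ȳ = ΣA·y / ΣA = 4.4679 in.
Transfer each piece to the horizontal centroidal axis using Ī + A·d² with d = y − 4.4679:
  bottom flange: d = -4.1429 in → contributes +120.74 in⁴
  web: d = -0.017944 in → contributes +10.975 in⁴
  top flange: d = 4.1071 in → contributes +118.66 in⁴
  hole: d = -4.1429 in → contributes −1.2136 in⁴
Total I = 249.16 in⁴.

I_xx ≈ 249 in⁴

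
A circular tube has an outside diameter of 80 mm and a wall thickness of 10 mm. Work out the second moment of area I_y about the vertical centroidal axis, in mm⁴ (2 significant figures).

Decompose the section into non-overlapping parts with the origin at the bottom-left of its bounding rectangle.
Outer circle: ⌀80, A = 5 027 mm², x = 40 mm, Ī = 2 010 619 mm⁴.
Bore (subtracted): ⌀60, A = 2 827 mm², x = 40 mm, Ī = 636 173 mm⁴.
By symmetry the centroid is at mid-width, x̄ = 40 mm.
All pieces are centred on the vertical centroidal axis, so I = ΣĪ (holes subtracted) = 1 374 447 mm⁴.

I_y ≈ 1.4 × 10⁶ mm⁴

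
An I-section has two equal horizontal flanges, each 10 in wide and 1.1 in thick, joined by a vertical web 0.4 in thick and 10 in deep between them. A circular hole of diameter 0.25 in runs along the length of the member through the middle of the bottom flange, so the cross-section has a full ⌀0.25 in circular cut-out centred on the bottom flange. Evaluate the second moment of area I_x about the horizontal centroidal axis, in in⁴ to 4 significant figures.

Decompose the section into non-overlapping parts with the origin at the bottom-left of its bounding rectangle.
Bottom flange: 10 × 1.1, A = 11 in², y = 0.55 in, Ī = 1.10917 in⁴.
Web: 0.4 × 10, A = 4 in², y = 6.1 in, Ī = 33.3333 in⁴.
Top flange: 10 × 1.1, A = 11 in², y = 11.65 in, Ī = 1.10917 in⁴.
Hole (subtracted): ⌀0.25, A = 0.0490874 in², y = 0.55 in, Ī = 0.000191748 in⁴.
Centroid: ȳ = ΣA·y / ΣA = 6.1105 in.
Transfer each piece to the horizontal centroidal axis using Ī + A·d² with d = y − 6.1105:
  bottom flange: d = -5.5605 in → contributes +341.22 in⁴
  web: d = -0.0104981 in → contributes +33.3338 in⁴
  top flange: d = 5.5395 in → contributes +338.656 in⁴
  hole: d = -5.5605 in → contributes −1.51793 in⁴
Total I = 711.692 in⁴.

I_x ≈ 711.7 in⁴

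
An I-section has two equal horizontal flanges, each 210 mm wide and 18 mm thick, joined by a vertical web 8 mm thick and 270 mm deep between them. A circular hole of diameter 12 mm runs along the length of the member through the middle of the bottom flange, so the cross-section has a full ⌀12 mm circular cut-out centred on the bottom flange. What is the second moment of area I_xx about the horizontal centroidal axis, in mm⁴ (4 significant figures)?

Treat the section as a set of non-overlapping primitives; coordinates are from the bounding-box lower-left.
Bottom flange: 210 × 18, A = 3 780 mm², y = 9 mm, Ī = 102 060 mm⁴.
Web: 8 × 270, A = 2 160 mm², y = 153 mm, Ī = 13 122 000 mm⁴.
Top flange: 210 × 18, A = 3 780 mm², y = 297 mm, Ī = 102 060 mm⁴.
Hole (subtracted): ⌀12, A = 113.097 mm², y = 9 mm, Ī = 1017.88 mm⁴.
Centroid: ȳ = ΣA·y / ΣA = 154.695 mm.
Transfer each piece to the horizontal centroidal axis using Ī + A·d² with d = y − 154.695:
  bottom flange: d = -145.695 mm → contributes +80 340 510 mm⁴
  web: d = -1.69524 mm → contributes +13 128 207 mm⁴
  top flange: d = 142.305 mm → contributes +76 649 496 mm⁴
  hole: d = -145.695 mm → contributes −2 401 747 mm⁴
Total I = 167 716 467 mm⁴.

I_xx ≈ 1.677 × 10⁸ mm⁴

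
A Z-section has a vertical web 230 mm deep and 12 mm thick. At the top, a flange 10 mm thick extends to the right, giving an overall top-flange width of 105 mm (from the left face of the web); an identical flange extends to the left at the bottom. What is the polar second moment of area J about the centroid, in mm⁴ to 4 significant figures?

J ≈ 4.119 × 10⁷ mm⁴

Break the section into simple shapes (no overlaps), measuring from the bottom-left corner of the bounding box.
Web: 12 × 230, A = 2 760 mm², y = 115 mm, Ī = 12 167 000 mm⁴.
Top flange (beyond web): 93 × 10, A = 930 mm², y = 225 mm, Ī = 7 750 mm⁴.
Bottom flange (beyond web): 93 × 10, A = 930 mm², y = 5 mm, Ī = 7 750 mm⁴.
Centroid: ȳ = ΣA·y / ΣA = 115 mm.
Transfer each piece to the centroidal x-axis using Ī + A·d² with d = y − 115:
  web: d = 0 mm → contributes +12 167 000 mm⁴
  top flange (beyond web): d = 110 mm → contributes +11 260 750 mm⁴
  bottom flange (beyond web): d = -110 mm → contributes +11 260 750 mm⁴
Total I = 34 688 500 mm⁴.
For the y-axis: x̄ = 99 mm.
Repeating about the centroidal y-axis gives I_y = 6 500 340 mm⁴.
Polar second moment: J = I_x + I_y = 41 188 840 mm⁴.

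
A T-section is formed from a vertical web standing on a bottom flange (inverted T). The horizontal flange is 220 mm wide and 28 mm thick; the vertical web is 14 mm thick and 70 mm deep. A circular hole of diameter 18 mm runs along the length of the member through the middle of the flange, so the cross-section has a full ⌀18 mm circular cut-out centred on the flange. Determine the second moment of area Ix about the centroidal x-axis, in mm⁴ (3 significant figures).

Decompose the section into non-overlapping parts with the origin at the bottom-left of its bounding rectangle.
Flange: 220 × 28, A = 6 160 mm², y = 14 mm, Ī = 402 453 mm⁴.
Web: 14 × 70, A = 980 mm², y = 63 mm, Ī = 400 167 mm⁴.
Hole (subtracted): ⌀18, A = 254.47 mm², y = 14 mm, Ī = 5 153 mm⁴.
Centroid: ȳ = ΣA·y / ΣA = 20.974 mm.
Transfer each piece to the centroidal x-axis using Ī + A·d² with d = y − 20.974:
  flange: d = -6.974 mm → contributes +702 059 mm⁴
  web: d = 42.026 mm → contributes +2 131 024 mm⁴
  hole: d = -6.974 mm → contributes −17 530 mm⁴
Total I = 2 815 553 mm⁴.

Ix ≈ 2.82 × 10⁶ mm⁴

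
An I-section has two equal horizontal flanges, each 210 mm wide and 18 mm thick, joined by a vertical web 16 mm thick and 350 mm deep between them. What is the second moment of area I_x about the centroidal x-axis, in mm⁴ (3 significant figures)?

Decompose the section into non-overlapping parts with the origin at the bottom-left of its bounding rectangle.
Bottom flange: 210 × 18, A = 3 780 mm², y = 9 mm, Ī = 102 060 mm⁴.
Web: 16 × 350, A = 5 600 mm², y = 193 mm, Ī = 57 166 667 mm⁴.
Top flange: 210 × 18, A = 3 780 mm², y = 377 mm, Ī = 102 060 mm⁴.
By symmetry the centroid is at mid-height, ȳ = 193 mm.
Transfer each piece to the centroidal x-axis using Ī + A·d² with d = y − 193:
  bottom flange: d = -184 mm → contributes +128 077 740 mm⁴
  web: d = 0 mm → contributes +57 166 667 mm⁴
  top flange: d = 184 mm → contributes +128 077 740 mm⁴
Total I = 313 322 147 mm⁴.

I_x ≈ 3.13 × 10⁸ mm⁴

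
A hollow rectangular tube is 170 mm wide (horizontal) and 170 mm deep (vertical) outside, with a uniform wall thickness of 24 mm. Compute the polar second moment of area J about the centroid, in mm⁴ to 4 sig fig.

J ≈ 1.023 × 10⁸ mm⁴

Split into non-overlapping primitives; take the origin at the lower-left of the bounding box.
Outer rectangle: 170 × 170, A = 28 900 mm², y = 85 mm, Ī = 69 600 833 mm⁴.
Inner void (subtracted): 122 × 122, A = 14 884 mm², y = 85 mm, Ī = 18 461 121 mm⁴.
By symmetry the centroid is at mid-height, ȳ = 85 mm.
All pieces are centred on the centroidal x-axis, so I = ΣĪ (holes subtracted) = 51 139 712 mm⁴.
Repeating about the centroidal y-axis gives I_y = 51 139 712 mm⁴.
Polar second moment: J = I_x + I_y = 102 279 424 mm⁴.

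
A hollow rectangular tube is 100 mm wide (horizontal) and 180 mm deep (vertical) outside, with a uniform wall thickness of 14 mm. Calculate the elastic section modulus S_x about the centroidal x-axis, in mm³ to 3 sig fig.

S_x ≈ 3.06 × 10⁵ mm³

Break the section into simple shapes (no overlaps), measuring from the bottom-left corner of the bounding box.
Outer rectangle: 100 × 180, A = 18 000 mm², y = 90 mm, Ī = 48 600 000 mm⁴.
Inner void (subtracted): 72 × 152, A = 10 944 mm², y = 90 mm, Ī = 21 070 848 mm⁴.
By symmetry the centroid is at mid-height, ȳ = 90 mm.
All pieces are centred on the centroidal x-axis, so I = ΣĪ (holes subtracted) = 27 529 152 mm⁴.
Extreme fibre distance c = 90 mm; S = I/c = 305 879 mm³.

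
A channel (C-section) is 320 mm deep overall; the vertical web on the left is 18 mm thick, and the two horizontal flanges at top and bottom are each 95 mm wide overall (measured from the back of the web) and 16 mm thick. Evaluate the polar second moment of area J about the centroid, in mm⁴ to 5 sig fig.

Break the section into simple shapes (no overlaps), measuring from the bottom-left corner of the bounding box.
Web: 18 × 320, A = 5 760 mm², y = 160 mm, Ī = 49 152 000 mm⁴.
Top flange (beyond web): 77 × 16, A = 1 232 mm², y = 312 mm, Ī = 26282.67 mm⁴.
Bottom flange (beyond web): 77 × 16, A = 1 232 mm², y = 8 mm, Ī = 26282.67 mm⁴.
By symmetry the centroid is at mid-height, ȳ = 160 mm.
Transfer each piece to the centroidal x-axis using Ī + A·d² with d = y − 160:
  web: d = 0 mm → contributes +49 152 000 mm⁴
  top flange (beyond web): d = 152 mm → contributes +28 490 411 mm⁴
  bottom flange (beyond web): d = -152 mm → contributes +28 490 411 mm⁴
Total I = 106 132 821 mm⁴.
For the y-axis: x̄ = 23.23152 mm.
Repeating about the centroidal y-axis gives I_y = 5 266 685 mm⁴.
Polar second moment: J = I_x + I_y = 111 399 506 mm⁴.

J ≈ 1.1140 × 10⁸ mm⁴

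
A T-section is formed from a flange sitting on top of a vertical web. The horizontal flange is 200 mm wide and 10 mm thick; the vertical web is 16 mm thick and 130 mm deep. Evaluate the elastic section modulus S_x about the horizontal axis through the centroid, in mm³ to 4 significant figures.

S_x ≈ 7.997 × 10⁴ mm³

Treat the section as a set of non-overlapping primitives; coordinates are from the bounding-box lower-left.
Flange: 200 × 10, A = 2 000 mm², y = 135 mm, Ī = 16666.7 mm⁴.
Web: 16 × 130, A = 2 080 mm², y = 65 mm, Ī = 2 929 333 mm⁴.
Centroid: ȳ = ΣA·y / ΣA = 99.3137 mm.
Transfer each piece to the horizontal axis through the centroid using Ī + A·d² with d = y − 99.3137:
  flange: d = 35.6863 mm → contributes +2 563 687 mm⁴
  web: d = -34.3137 mm → contributes +5 378 391 mm⁴
Total I = 7 942 078 mm⁴.
Extreme fibre distance c = 99.3137 mm; S = I/c = 79969.6 mm³.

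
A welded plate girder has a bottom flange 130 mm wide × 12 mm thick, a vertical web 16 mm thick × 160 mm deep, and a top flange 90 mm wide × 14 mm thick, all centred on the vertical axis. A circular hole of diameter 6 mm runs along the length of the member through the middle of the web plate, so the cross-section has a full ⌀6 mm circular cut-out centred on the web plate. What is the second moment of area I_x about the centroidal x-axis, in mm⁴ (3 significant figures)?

Split into non-overlapping primitives; take the origin at the lower-left of the bounding box.
Bottom plate: 130 × 12, A = 1 560 mm², y = 6 mm, Ī = 18 720 mm⁴.
Web plate: 16 × 160, A = 2 560 mm², y = 92 mm, Ī = 5 461 333 mm⁴.
Top plate: 90 × 14, A = 1 260 mm², y = 179 mm, Ī = 20 580 mm⁴.
Hole (subtracted): ⌀6, A = 28.274 mm², y = 92 mm, Ī = 63.617 mm⁴.
Centroid: ȳ = ΣA·y / ΣA = 87.415 mm.
Transfer each piece to the centroidal x-axis using Ī + A·d² with d = y − 87.415:
  bottom plate: d = -81.415 mm → contributes +10 358 917 mm⁴
  web plate: d = 4.5854 mm → contributes +5 515 160 mm⁴
  top plate: d = 91.585 mm → contributes +10 589 324 mm⁴
  hole: d = 4.5854 mm → contributes −658.12 mm⁴
Total I = 26 462 743 mm⁴.

I_x ≈ 2.65 × 10⁷ mm⁴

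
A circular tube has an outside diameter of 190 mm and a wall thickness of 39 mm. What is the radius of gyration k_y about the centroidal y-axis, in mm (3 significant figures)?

k_y ≈ 55.1 mm

Split into non-overlapping primitives; take the origin at the lower-left of the bounding box.
Outer circle: ⌀190, A = 28 353 mm², x = 95 mm, Ī = 63 971 171 mm⁴.
Bore (subtracted): ⌀112, A = 9 852 mm², x = 95 mm, Ī = 7 723 995 mm⁴.
By symmetry the centroid is at mid-width, x̄ = 95 mm.
All pieces are centred on the centroidal y-axis, so I = ΣĪ (holes subtracted) = 56 247 176 mm⁴.
Radius of gyration: k = √(I/A) = √(56 247 176 / 18 501) = 55.138 mm.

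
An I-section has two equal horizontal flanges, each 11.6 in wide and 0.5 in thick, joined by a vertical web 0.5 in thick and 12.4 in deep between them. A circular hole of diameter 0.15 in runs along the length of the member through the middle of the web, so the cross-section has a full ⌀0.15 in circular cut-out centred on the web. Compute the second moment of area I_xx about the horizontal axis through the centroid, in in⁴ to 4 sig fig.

Decompose the section into non-overlapping parts with the origin at the bottom-left of its bounding rectangle.
Bottom flange: 11.6 × 0.5, A = 5.8 in², y = 0.25 in, Ī = 0.120833 in⁴.
Web: 0.5 × 12.4, A = 6.2 in², y = 6.7 in, Ī = 79.4427 in⁴.
Top flange: 11.6 × 0.5, A = 5.8 in², y = 13.15 in, Ī = 0.120833 in⁴.
Hole (subtracted): ⌀0.15, A = 0.0176715 in², y = 6.7 in, Ī = 0.0000248505 in⁴.
By symmetry the centroid is at mid-height, ȳ = 6.7 in.
Transfer each piece to the horizontal axis through the centroid using Ī + A·d² with d = y − 6.7:
  bottom flange: d = -6.45 in → contributes +241.415 in⁴
  web: d = 0 in → contributes +79.4427 in⁴
  top flange: d = 6.45 in → contributes +241.415 in⁴
  hole: d = 0 in → contributes −0.0000248505 in⁴
Total I = 562.273 in⁴.

I_xx ≈ 562.3 in⁴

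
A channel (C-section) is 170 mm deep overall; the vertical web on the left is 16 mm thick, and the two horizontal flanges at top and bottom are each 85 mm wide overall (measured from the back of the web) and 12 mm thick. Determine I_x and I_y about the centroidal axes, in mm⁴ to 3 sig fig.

I_x ≈ 1.69 × 10⁷ mm⁴, I_y ≈ 2.57 × 10⁶ mm⁴

Break the section into simple shapes (no overlaps), measuring from the bottom-left corner of the bounding box.
Web: 16 × 170, A = 2 720 mm², y = 85 mm, Ī = 6 550 667 mm⁴.
Top flange (beyond web): 69 × 12, A = 828 mm², y = 164 mm, Ī = 9 936 mm⁴.
Bottom flange (beyond web): 69 × 12, A = 828 mm², y = 6 mm, Ī = 9 936 mm⁴.
By symmetry the centroid is at mid-height, ȳ = 85 mm.
Transfer each piece to the centroidal x-axis using Ī + A·d² with d = y − 85:
  web: d = 0 mm → contributes +6 550 667 mm⁴
  top flange (beyond web): d = 79 mm → contributes +5 177 484 mm⁴
  bottom flange (beyond web): d = -79 mm → contributes +5 177 484 mm⁴
Total I = 16 905 635 mm⁴.
For the y-axis: x̄ = 24.083 mm.
Repeating about the centroidal y-axis gives I_y = 2 574 260 mm⁴.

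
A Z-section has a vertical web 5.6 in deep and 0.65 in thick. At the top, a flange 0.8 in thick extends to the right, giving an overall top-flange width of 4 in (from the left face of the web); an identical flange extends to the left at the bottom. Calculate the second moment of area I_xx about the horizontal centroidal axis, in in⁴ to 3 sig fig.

I_xx ≈ 40.7 in⁴

Decompose the section into non-overlapping parts with the origin at the bottom-left of its bounding rectangle.
Web: 0.65 × 5.6, A = 3.64 in², y = 2.8 in, Ī = 9.5125 in⁴.
Top flange (beyond web): 3.35 × 0.8, A = 2.68 in², y = 5.2 in, Ī = 0.14293 in⁴.
Bottom flange (beyond web): 3.35 × 0.8, A = 2.68 in², y = 0.4 in, Ī = 0.14293 in⁴.
Centroid: ȳ = ΣA·y / ΣA = 2.8 in.
Transfer each piece to the horizontal centroidal axis using Ī + A·d² with d = y − 2.8:
  web: d = 0 in → contributes +9.5125 in⁴
  top flange (beyond web): d = 2.4 in → contributes +15.58 in⁴
  bottom flange (beyond web): d = -2.4 in → contributes +15.58 in⁴
Total I = 40.672 in⁴.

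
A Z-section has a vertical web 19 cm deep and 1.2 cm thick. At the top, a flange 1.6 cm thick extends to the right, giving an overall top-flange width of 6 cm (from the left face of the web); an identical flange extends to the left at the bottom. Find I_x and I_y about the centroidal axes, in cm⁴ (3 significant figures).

Decompose the section into non-overlapping parts with the origin at the bottom-left of its bounding rectangle.
Web: 1.2 × 19, A = 22.8 cm², y = 9.5 cm, Ī = 685.9 cm⁴.
Top flange (beyond web): 4.8 × 1.6, A = 7.68 cm², y = 18.2 cm, Ī = 1.6384 cm⁴.
Bottom flange (beyond web): 4.8 × 1.6, A = 7.68 cm², y = 0.8 cm, Ī = 1.6384 cm⁴.
Centroid: ȳ = ΣA·y / ΣA = 9.5 cm.
Transfer each piece to the centroidal x-axis using Ī + A·d² with d = y − 9.5:
  web: d = 0 cm → contributes +685.9 cm⁴
  top flange (beyond web): d = 8.7 cm → contributes +582.94 cm⁴
  bottom flange (beyond web): d = -8.7 cm → contributes +582.94 cm⁴
Total I = 1851.8 cm⁴.
For the y-axis: x̄ = 5.4 cm.
Repeating about the centroidal y-axis gives I_y = 170.47 cm⁴.

I_x ≈ 1850 cm⁴, I_y ≈ 170 cm⁴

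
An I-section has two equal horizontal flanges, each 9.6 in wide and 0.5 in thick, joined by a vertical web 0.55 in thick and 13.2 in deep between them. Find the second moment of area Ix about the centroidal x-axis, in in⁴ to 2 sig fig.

Treat the section as a set of non-overlapping primitives; coordinates are from the bounding-box lower-left.
Bottom flange: 9.6 × 0.5, A = 4.8 in², y = 0.25 in, Ī = 0.1 in⁴.
Web: 0.55 × 13.2, A = 7.26 in², y = 7.1 in, Ī = 105.4 in⁴.
Top flange: 9.6 × 0.5, A = 4.8 in², y = 13.95 in, Ī = 0.1 in⁴.
By symmetry the centroid is at mid-height, ȳ = 7.1 in.
Transfer each piece to the centroidal x-axis using Ī + A·d² with d = y − 7.1:
  bottom flange: d = -6.85 in → contributes +225.3 in⁴
  web: d = 0 in → contributes +105.4 in⁴
  top flange: d = 6.85 in → contributes +225.3 in⁴
Total I = 556.1 in⁴.

Ix ≈ 560 in⁴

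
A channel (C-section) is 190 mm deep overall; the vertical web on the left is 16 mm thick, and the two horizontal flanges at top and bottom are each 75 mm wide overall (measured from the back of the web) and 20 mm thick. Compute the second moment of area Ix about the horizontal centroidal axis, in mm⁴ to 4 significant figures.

Ix ≈ 2.628 × 10⁷ mm⁴

Split into non-overlapping primitives; take the origin at the lower-left of the bounding box.
Web: 16 × 190, A = 3 040 mm², y = 95 mm, Ī = 9 145 333 mm⁴.
Top flange (beyond web): 59 × 20, A = 1 180 mm², y = 180 mm, Ī = 39333.3 mm⁴.
Bottom flange (beyond web): 59 × 20, A = 1 180 mm², y = 10 mm, Ī = 39333.3 mm⁴.
By symmetry the centroid is at mid-height, ȳ = 95 mm.
Transfer each piece to the horizontal centroidal axis using Ī + A·d² with d = y − 95:
  web: d = 0 mm → contributes +9 145 333 mm⁴
  top flange (beyond web): d = 85 mm → contributes +8 564 833 mm⁴
  bottom flange (beyond web): d = -85 mm → contributes +8 564 833 mm⁴
Total I = 26 275 000 mm⁴.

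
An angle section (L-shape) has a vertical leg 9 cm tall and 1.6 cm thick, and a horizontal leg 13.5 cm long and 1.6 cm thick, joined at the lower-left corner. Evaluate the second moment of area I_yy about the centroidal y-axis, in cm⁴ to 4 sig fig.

I_yy ≈ 601.3 cm⁴

Decompose the section into non-overlapping parts with the origin at the bottom-left of its bounding rectangle.
Vertical leg: 1.6 × 9, A = 14.4 cm², x = 0.8 cm, Ī = 3.072 cm⁴.
Horizontal leg (remainder): 11.9 × 1.6, A = 19.04 cm², x = 7.55 cm, Ī = 224.688 cm⁴.
Centroid: x̄ = ΣA·x / ΣA = 4.6433 cm.
Transfer each piece to the centroidal y-axis using Ī + A·d² with d = x − 4.6433:
  vertical leg: d = -3.8433 cm → contributes +215.774 cm⁴
  horizontal leg (remainder): d = 2.9067 cm → contributes +385.555 cm⁴
Total I = 601.329 cm⁴.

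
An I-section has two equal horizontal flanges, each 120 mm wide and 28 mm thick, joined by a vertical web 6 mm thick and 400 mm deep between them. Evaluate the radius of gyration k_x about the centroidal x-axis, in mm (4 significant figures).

Break the section into simple shapes (no overlaps), measuring from the bottom-left corner of the bounding box.
Bottom flange: 120 × 28, A = 3 360 mm², y = 14 mm, Ī = 219 520 mm⁴.
Web: 6 × 400, A = 2 400 mm², y = 228 mm, Ī = 32 000 000 mm⁴.
Top flange: 120 × 28, A = 3 360 mm², y = 442 mm, Ī = 219 520 mm⁴.
By symmetry the centroid is at mid-height, ȳ = 228 mm.
Transfer each piece to the centroidal x-axis using Ī + A·d² with d = y − 228:
  bottom flange: d = -214 mm → contributes +154 094 080 mm⁴
  web: d = 0 mm → contributes +32 000 000 mm⁴
  top flange: d = 214 mm → contributes +154 094 080 mm⁴
Total I = 340 188 160 mm⁴.
Radius of gyration: k = √(I/A) = √(340 188 160 / 9 120) = 193.136 mm.

k_x ≈ 193.1 mm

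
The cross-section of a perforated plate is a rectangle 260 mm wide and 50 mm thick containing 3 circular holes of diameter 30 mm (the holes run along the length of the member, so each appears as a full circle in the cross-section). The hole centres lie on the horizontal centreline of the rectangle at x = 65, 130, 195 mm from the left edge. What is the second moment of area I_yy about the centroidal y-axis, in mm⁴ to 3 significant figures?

I_yy ≈ 6.71 × 10⁷ mm⁴

Split into non-overlapping primitives; take the origin at the lower-left of the bounding box.
Plate: 260 × 50, A = 13 000 mm², x = 130 mm, Ī = 73 233 333 mm⁴.
Hole 1 (subtracted): ⌀30, A = 706.86 mm², x = 65 mm, Ī = 39 761 mm⁴.
Hole 2 (subtracted): ⌀30, A = 706.86 mm², x = 130 mm, Ī = 39 761 mm⁴.
Hole 3 (subtracted): ⌀30, A = 706.86 mm², x = 195 mm, Ī = 39 761 mm⁴.
By symmetry the centroid is at mid-width, x̄ = 130 mm.
Transfer each piece to the centroidal y-axis using Ī + A·d² with d = x − 130:
  plate: d = 0 mm → contributes +73 233 333 mm⁴
  hole 1: d = -65 mm → contributes −3 026 237 mm⁴
  hole 2: d = 0 mm → contributes −39 761 mm⁴
  hole 3: d = 65 mm → contributes −3 026 237 mm⁴
Total I = 67 141 098 mm⁴.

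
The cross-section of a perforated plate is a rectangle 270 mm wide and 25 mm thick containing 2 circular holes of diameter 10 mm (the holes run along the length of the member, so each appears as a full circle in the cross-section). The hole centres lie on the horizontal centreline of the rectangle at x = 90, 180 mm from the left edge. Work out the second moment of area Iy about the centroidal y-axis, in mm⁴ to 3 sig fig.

Break the section into simple shapes (no overlaps), measuring from the bottom-left corner of the bounding box.
Plate: 270 × 25, A = 6 750 mm², x = 135 mm, Ī = 41 006 250 mm⁴.
Hole 1 (subtracted): ⌀10, A = 78.54 mm², x = 90 mm, Ī = 490.87 mm⁴.
Hole 2 (subtracted): ⌀10, A = 78.54 mm², x = 180 mm, Ī = 490.87 mm⁴.
By symmetry the centroid is at mid-width, x̄ = 135 mm.
Transfer each piece to the centroidal y-axis using Ī + A·d² with d = x − 135:
  plate: d = 0 mm → contributes +41 006 250 mm⁴
  hole 1: d = -45 mm → contributes −159 534 mm⁴
  hole 2: d = 45 mm → contributes −159 534 mm⁴
Total I = 40 687 182 mm⁴.

Iy ≈ 4.07 × 10⁷ mm⁴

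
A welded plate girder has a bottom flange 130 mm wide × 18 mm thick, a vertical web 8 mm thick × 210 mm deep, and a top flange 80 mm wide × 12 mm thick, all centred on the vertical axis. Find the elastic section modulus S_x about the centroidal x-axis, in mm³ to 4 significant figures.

Split into non-overlapping primitives; take the origin at the lower-left of the bounding box.
Bottom plate: 130 × 18, A = 2 340 mm², y = 9 mm, Ī = 63 180 mm⁴.
Web plate: 8 × 210, A = 1 680 mm², y = 123 mm, Ī = 6 174 000 mm⁴.
Top plate: 80 × 12, A = 960 mm², y = 234 mm, Ī = 11 520 mm⁴.
Centroid: ȳ = ΣA·y / ΣA = 90.8313 mm.
Transfer each piece to the centroidal x-axis using Ī + A·d² with d = y − 90.8313:
  bottom plate: d = -81.8313 mm → contributes +15 732 676 mm⁴
  web plate: d = 32.1687 mm → contributes +7 912 504 mm⁴
  top plate: d = 143.169 mm → contributes +19 688 899 mm⁴
Total I = 43 334 078 mm⁴.
Extreme fibre distance c = 149.169 mm; S = I/c = 290 504 mm³.

S_x ≈ 2.905 × 10⁵ mm³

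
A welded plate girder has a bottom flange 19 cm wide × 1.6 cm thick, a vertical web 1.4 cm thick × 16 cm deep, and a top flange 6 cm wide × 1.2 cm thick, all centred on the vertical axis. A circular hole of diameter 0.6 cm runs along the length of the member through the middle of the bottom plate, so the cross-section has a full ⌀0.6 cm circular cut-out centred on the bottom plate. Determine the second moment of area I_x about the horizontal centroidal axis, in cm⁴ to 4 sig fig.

I_x ≈ 2659 cm⁴

Split into non-overlapping primitives; take the origin at the lower-left of the bounding box.
Bottom plate: 19 × 1.6, A = 30.4 cm², y = 0.8 cm, Ī = 6.48533 cm⁴.
Web plate: 1.4 × 16, A = 22.4 cm², y = 9.6 cm, Ī = 477.867 cm⁴.
Top plate: 6 × 1.2, A = 7.2 cm², y = 18.2 cm, Ī = 0.864 cm⁴.
Hole (subtracted): ⌀0.6, A = 0.282743 cm², y = 0.8 cm, Ī = 0.00636173 cm⁴.
Centroid: ȳ = ΣA·y / ΣA = 6.19877 cm.
Transfer each piece to the horizontal centroidal axis using Ī + A·d² with d = y − 6.19877:
  bottom plate: d = -5.39877 cm → contributes +892.547 cm⁴
  web plate: d = 3.40123 cm → contributes +736.997 cm⁴
  top plate: d = 12.0012 cm → contributes +1037.88 cm⁴
  hole: d = -5.39877 cm → contributes −8.24742 cm⁴
Total I = 2659.17 cm⁴.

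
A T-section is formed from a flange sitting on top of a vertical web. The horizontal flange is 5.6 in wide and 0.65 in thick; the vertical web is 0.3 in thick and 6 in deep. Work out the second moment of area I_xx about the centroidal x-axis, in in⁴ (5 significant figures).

Treat the section as a set of non-overlapping primitives; coordinates are from the bounding-box lower-left.
Flange: 5.6 × 0.65, A = 3.64 in², y = 6.325 in, Ī = 0.1281583 in⁴.
Web: 0.3 × 6, A = 1.8 in², y = 3 in, Ī = 5.4 in⁴.
Centroid: ȳ = ΣA·y / ΣA = 5.224816 in.
Transfer each piece to the centroidal x-axis using Ī + A·d² with d = y − 5.224816:
  flange: d = 1.100184 in → contributes +4.534031 in⁴
  web: d = -2.224816 in → contributes +14.30965 in⁴
Total I = 18.84368 in⁴.

I_xx ≈ 18.844 in⁴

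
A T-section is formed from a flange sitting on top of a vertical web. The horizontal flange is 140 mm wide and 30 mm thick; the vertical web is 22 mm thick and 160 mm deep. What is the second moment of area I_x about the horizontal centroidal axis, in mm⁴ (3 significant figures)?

Break the section into simple shapes (no overlaps), measuring from the bottom-left corner of the bounding box.
Flange: 140 × 30, A = 4 200 mm², y = 175 mm, Ī = 315 000 mm⁴.
Web: 22 × 160, A = 3 520 mm², y = 80 mm, Ī = 7 509 333 mm⁴.
Centroid: ȳ = ΣA·y / ΣA = 131.68 mm.
Transfer each piece to the horizontal centroidal axis using Ī + A·d² with d = y − 131.68:
  flange: d = 43.316 mm → contributes +8 195 381 mm⁴
  web: d = -51.684 mm → contributes +16 912 061 mm⁴
Total I = 25 107 442 mm⁴.

I_x ≈ 2.51 × 10⁷ mm⁴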